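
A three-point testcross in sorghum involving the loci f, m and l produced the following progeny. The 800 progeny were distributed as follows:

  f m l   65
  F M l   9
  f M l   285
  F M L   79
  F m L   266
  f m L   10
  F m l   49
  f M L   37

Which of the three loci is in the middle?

f

The two most frequent reciprocal classes, F m L and f M l, are the parental types, so the F1 was F m L / f M l.
The two rarest classes, f m L and F M l, are the double crossovers. Comparing them with the parentals, only the f allele has switched, so f is the middle locus and the order is m – f – l.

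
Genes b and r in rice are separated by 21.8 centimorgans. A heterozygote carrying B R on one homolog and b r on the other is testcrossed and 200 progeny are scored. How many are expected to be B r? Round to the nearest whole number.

A map distance of 21.8 centimorgans corresponds to a recombination frequency of 0.218.
The F1 is B R / b r, so B r is a recombinant gamete class with expected frequency r/2 = 0.218/2 = 0.1090.
Expected number = 0.1090 × 200 = 21.80 ≈ 22.

22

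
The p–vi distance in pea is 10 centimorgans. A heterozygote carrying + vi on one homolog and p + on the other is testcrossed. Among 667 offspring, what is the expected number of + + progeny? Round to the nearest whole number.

33

A map distance of 10 centimorgans corresponds to a recombination frequency of 0.100.
The F1 is + vi / p +, so + + is a recombinant gamete class with expected frequency r/2 = 0.100/2 = 0.0500.
Expected number = 0.0500 × 667 = 33.35 ≈ 33.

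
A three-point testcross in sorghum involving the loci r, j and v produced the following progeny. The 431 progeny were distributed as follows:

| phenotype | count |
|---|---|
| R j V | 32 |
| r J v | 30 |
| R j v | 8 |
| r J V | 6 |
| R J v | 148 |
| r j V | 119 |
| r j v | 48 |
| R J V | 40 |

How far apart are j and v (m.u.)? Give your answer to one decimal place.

23.7 m.u.

The two most frequent reciprocal classes, r j V and R J v, are the parental types, so the F1 was r j V / R J v.
The two rarest classes, r J V and R j v, are the double crossovers. Comparing them with the parentals, only the j allele has switched, so j is the middle locus and the order is r – j – v.
Crossovers in the j–v interval produce the single-crossover classes r j v and R J V (48 + 40 = 88) plus the double crossovers (14).
RF(j–v) = (88 + 14) / 431 = 102/431 = 0.2367 → 23.7 m.u.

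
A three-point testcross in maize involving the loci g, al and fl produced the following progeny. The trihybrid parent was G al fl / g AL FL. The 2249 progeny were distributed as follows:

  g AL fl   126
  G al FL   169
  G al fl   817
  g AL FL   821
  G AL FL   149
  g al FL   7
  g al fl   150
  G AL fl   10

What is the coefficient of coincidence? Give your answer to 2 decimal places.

0.39

The two rarest classes, G AL fl and g al FL, are the double crossovers. Comparing them with the parentals, only the al allele has switched, so al is the middle locus and the order is fl – al – g.
fl–al: (295 + 17)/2249 = 0.1387; al–g: (299 + 17)/2249 = 0.1405.
Expected DCO frequency = 0.1387 × 0.1405 ≈ 0.01949; observed = 17/2249 ≈ 0.00756.
Coefficient of coincidence = 0.00756/0.01949 ≈ 0.39.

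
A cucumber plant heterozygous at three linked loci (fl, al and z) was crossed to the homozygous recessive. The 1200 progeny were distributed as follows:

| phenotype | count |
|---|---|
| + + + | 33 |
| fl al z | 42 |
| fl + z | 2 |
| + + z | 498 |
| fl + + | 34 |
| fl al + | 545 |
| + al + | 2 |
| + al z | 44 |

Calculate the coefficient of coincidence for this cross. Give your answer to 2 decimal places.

0.74

The two most frequent reciprocal classes, fl al + and + + z, are the parental types, so the F1 was fl al + / + + z.
The two rarest classes, + al + and fl + z, are the double crossovers. Comparing them with the parentals, only the fl allele has switched, so fl is the middle locus and the order is al – fl – z.
al–fl: (78 + 4)/1200 = 0.0683; fl–z: (75 + 4)/1200 = 0.0658.
Expected DCO frequency = 0.0683 × 0.0658 ≈ 0.00449; observed = 4/1200 ≈ 0.00333.
Coefficient of coincidence = 0.00333/0.00449 ≈ 0.74.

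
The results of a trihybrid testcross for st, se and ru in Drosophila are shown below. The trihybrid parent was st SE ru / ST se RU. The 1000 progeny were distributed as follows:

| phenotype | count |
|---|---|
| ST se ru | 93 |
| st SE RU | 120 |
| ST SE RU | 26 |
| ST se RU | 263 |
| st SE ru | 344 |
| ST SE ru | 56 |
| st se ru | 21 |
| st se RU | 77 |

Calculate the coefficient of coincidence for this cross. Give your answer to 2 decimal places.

The two rarest classes, st se ru and ST SE RU, are the double crossovers. Comparing them with the parentals, only the se allele has switched, so se is the middle locus and the order is ru – se – st.
ru–se: (213 + 47)/1000 = 0.2600; se–st: (133 + 47)/1000 = 0.1800.
Expected DCO frequency = 0.2600 × 0.1800 ≈ 0.04680; observed = 47/1000 ≈ 0.04700.
Coefficient of coincidence = 0.04700/0.04680 ≈ 1.00.

1.00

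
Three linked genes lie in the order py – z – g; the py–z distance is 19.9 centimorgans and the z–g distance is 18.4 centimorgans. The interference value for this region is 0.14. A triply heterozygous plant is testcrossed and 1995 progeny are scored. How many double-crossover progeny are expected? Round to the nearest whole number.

63

Map distances give recombination frequencies of 0.199 and 0.184 for the two intervals.
With interference 0.14 (so coincidence = 0.86), expected double-crossover frequency = 0.199 × 0.184 × 0.86 = 0.03149.
Expected number = 0.03149 × 1995 = 62.82 ≈ 63.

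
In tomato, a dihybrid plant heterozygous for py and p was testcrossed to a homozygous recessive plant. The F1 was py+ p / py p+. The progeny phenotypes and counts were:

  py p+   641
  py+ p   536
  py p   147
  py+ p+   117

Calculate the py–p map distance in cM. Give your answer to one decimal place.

18.3 cM

The recombinant classes are py+ p+ and py p: 117 + 147 = 264.
Recombination frequency = 264/1441 = 0.1832 ≈ 18.3%, i.e. 18.3 cM.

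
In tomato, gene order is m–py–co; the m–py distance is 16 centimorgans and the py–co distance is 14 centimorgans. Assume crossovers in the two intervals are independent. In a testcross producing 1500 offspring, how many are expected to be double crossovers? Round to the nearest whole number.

34

Map distances give recombination frequencies of 0.160 and 0.140 for the two intervals.
With no interference, expected double-crossover frequency = 0.160 × 0.140 = 0.02240.
Expected number = 0.02240 × 1500 = 33.60 ≈ 34.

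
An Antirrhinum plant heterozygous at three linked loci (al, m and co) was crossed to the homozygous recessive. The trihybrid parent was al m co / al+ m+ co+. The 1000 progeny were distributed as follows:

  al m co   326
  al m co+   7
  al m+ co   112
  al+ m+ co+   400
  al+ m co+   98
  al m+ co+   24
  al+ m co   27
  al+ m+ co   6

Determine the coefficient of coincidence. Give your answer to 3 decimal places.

0.911

The two rarest classes, al m co+ and al+ m+ co, are the double crossovers. Comparing them with the parentals, only the co allele has switched, so co is the middle locus and the order is m – co – al.
m–co: (210 + 13)/1000 = 0.2230; co–al: (51 + 13)/1000 = 0.0640.
Expected DCO frequency = 0.2230 × 0.0640 ≈ 0.01427; observed = 13/1000 ≈ 0.01300.
Coefficient of coincidence = 0.01300/0.01427 ≈ 0.911.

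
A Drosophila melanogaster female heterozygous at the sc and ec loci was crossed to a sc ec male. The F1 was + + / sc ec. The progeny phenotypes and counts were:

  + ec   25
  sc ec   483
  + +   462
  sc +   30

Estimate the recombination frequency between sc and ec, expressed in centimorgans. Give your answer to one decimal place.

5.5 centimorgans

The recombinant classes are + ec and sc +: 25 + 30 = 55.
Recombination frequency = 55/1000 = 0.0550 ≈ 5.5%, i.e. 5.5 centimorgans.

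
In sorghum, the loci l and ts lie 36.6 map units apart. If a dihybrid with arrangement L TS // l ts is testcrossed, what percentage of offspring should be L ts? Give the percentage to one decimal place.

A map distance of 36.6 map units corresponds to a recombination frequency of 0.366.
The F1 is L TS / l ts, so L ts is a recombinant gamete class with expected frequency r/2 = 0.366/2 = 0.1830.
That is 0.1830 = 18.3% of the progeny.

18.3%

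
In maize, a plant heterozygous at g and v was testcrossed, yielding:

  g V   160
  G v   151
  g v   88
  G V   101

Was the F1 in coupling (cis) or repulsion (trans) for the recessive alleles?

trans

The two most frequent classes are G v (151) and g V (160); these are the parental (non-recombinant) types.
So the F1 carried G v on one chromosome and g V on the other — the recessive alleles are on opposite chromosomes (trans / repulsion).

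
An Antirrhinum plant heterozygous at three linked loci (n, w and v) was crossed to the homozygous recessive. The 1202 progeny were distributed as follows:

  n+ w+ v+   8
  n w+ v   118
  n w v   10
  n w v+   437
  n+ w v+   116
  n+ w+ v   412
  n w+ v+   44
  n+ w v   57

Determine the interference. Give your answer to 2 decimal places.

The two most frequent reciprocal classes, n w v+ and n+ w+ v, are the parental types, so the F1 was n w v+ / n+ w+ v.
The two rarest classes, n w v and n+ w+ v+, are the double crossovers. Comparing them with the parentals, only the v allele has switched, so v is the middle locus and the order is n – v – w.
n–v: (234 + 18)/1202 = 0.2097; v–w: (101 + 18)/1202 = 0.0990.
Expected DCO frequency = 0.2097 × 0.0990 ≈ 0.02076; observed = 18/1202 ≈ 0.01498.
Coefficient of coincidence = 0.01498/0.02076 ≈ 0.72; interference = 1 − 0.72 = 0.28.

0.28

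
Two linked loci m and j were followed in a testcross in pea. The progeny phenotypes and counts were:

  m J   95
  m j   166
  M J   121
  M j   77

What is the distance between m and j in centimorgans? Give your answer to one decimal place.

37.5 centimorgans

The two most frequent classes, M J (121) and m j (166), are the parental types, so the F1 was M J / m j.
The recombinant classes are M j and m J: 77 + 95 = 172.
Recombination frequency = 172/459 = 0.3747 ≈ 37.5%, i.e. 37.5 centimorgans.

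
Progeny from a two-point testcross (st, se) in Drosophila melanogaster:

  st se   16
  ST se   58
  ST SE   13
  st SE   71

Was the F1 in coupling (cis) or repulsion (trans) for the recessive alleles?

The two most frequent classes are ST se (58) and st SE (71); these are the parental (non-recombinant) types.
So the F1 carried ST se on one chromosome and st SE on the other — the recessive alleles are on opposite chromosomes (trans / repulsion).

trans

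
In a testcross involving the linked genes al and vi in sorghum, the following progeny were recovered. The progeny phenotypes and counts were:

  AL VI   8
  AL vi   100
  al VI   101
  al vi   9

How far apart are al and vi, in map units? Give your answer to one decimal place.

The two most frequent classes, AL vi (100) and al VI (101), are the parental types, so the F1 was AL vi / al VI.
The recombinant classes are AL VI and al vi: 8 + 9 = 17.
Recombination frequency = 17/218 = 0.0780 ≈ 7.8%, i.e. 7.8 map units.

7.8 map units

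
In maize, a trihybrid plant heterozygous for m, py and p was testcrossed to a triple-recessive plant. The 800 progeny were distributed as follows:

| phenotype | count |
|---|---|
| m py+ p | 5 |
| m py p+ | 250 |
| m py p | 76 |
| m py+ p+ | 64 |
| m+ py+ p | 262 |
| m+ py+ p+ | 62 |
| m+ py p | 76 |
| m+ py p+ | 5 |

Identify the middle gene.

m

The two most frequent reciprocal classes, m py p+ and m+ py+ p, are the parental types, so the F1 was m py p+ / m+ py+ p.
The two rarest classes, m+ py p+ and m py+ p, are the double crossovers. Comparing them with the parentals, only the m allele has switched, so m is the middle locus and the order is py – m – p.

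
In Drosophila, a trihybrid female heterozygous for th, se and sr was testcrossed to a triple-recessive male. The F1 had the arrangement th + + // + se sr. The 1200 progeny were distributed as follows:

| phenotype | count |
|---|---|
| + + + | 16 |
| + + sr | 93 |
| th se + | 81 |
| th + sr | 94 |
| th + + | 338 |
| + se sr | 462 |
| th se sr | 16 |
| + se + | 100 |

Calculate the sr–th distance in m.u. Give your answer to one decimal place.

18.8 m.u.

The two rarest classes, + + + and th se sr, are the double crossovers. Comparing them with the parentals, only the th allele has switched, so th is the middle locus and the order is se – th – sr.
Crossovers in the th–sr interval produce the single-crossover classes th + sr and + se + (94 + 100 = 194) plus the double crossovers (32).
RF(th–sr) = (194 + 32) / 1200 = 226/1200 = 0.1883 → 18.8 m.u.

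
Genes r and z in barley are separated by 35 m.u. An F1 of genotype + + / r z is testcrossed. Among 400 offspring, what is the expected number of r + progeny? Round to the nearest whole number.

70

A map distance of 35 m.u. corresponds to a recombination frequency of 0.350.
The F1 is + + / r z, so r + is a recombinant gamete class with expected frequency r/2 = 0.350/2 = 0.1750.
Expected number = 0.1750 × 400 = 70.00 ≈ 70.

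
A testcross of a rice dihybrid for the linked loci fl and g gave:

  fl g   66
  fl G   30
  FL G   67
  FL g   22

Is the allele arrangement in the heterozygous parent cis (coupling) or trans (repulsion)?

cis

The two most frequent classes are FL G (67) and fl g (66); these are the parental (non-recombinant) types.
So the F1 carried FL G on one chromosome and fl g on the other — the recessive alleles are on the same chromosome (cis / coupling).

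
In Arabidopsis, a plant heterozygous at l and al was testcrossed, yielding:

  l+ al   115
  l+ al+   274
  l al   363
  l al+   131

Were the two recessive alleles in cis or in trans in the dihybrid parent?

cis

The two most frequent classes are l+ al+ (274) and l al (363); these are the parental (non-recombinant) types.
So the F1 carried l+ al+ on one chromosome and l al on the other — the recessive alleles are on the same chromosome (cis / coupling).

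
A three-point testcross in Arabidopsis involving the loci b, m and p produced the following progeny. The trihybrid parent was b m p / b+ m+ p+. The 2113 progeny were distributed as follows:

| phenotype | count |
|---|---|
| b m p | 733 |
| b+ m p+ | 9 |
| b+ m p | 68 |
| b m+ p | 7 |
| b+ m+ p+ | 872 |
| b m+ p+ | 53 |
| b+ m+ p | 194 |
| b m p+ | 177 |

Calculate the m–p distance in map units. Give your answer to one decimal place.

The two rarest classes, b m+ p and b+ m p+, are the double crossovers. Comparing them with the parentals, only the m allele has switched, so m is the middle locus and the order is p – m – b.
Crossovers in the p–m interval produce the single-crossover classes b m p+ and b+ m+ p (177 + 194 = 371) plus the double crossovers (16).
RF(p–m) = (371 + 16) / 2113 = 387/2113 = 0.1832 → 18.3 map units.

18.3 map units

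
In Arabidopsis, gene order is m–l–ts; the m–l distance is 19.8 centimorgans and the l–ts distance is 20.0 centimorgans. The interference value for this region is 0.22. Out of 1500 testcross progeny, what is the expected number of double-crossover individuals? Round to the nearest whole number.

46

Map distances give recombination frequencies of 0.198 and 0.200 for the two intervals.
With interference 0.22 (so coincidence = 0.78), expected double-crossover frequency = 0.198 × 0.200 × 0.78 = 0.03089.
Expected number = 0.03089 × 1500 = 46.33 ≈ 46.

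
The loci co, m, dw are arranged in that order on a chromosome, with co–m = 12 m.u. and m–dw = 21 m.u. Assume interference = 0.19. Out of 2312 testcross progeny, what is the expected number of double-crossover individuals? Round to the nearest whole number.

Map distances give recombination frequencies of 0.120 and 0.210 for the two intervals.
With interference 0.19 (so coincidence = 0.81), expected double-crossover frequency = 0.120 × 0.210 × 0.81 = 0.02041.
Expected number = 0.02041 × 2312 = 47.19 ≈ 47.

47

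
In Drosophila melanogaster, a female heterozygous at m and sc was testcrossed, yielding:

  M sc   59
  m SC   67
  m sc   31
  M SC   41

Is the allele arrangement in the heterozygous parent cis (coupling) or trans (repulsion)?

trans

The two most frequent classes are M sc (59) and m SC (67); these are the parental (non-recombinant) types.
So the F1 carried M sc on one chromosome and m SC on the other — the recessive alleles are on opposite chromosomes (trans / repulsion).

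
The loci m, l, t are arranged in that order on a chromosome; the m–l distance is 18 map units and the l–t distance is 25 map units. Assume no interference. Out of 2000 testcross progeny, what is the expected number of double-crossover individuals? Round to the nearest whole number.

90

Map distances give recombination frequencies of 0.180 and 0.250 for the two intervals.
With no interference, expected double-crossover frequency = 0.180 × 0.250 = 0.04500.
Expected number = 0.04500 × 2000 = 90.00 ≈ 90.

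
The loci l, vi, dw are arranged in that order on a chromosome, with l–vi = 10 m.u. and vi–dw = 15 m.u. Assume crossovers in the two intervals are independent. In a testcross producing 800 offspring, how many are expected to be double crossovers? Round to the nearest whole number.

12

Map distances give recombination frequencies of 0.100 and 0.150 for the two intervals.
With no interference, expected double-crossover frequency = 0.100 × 0.150 = 0.01500.
Expected number = 0.01500 × 800 = 12.00 ≈ 12.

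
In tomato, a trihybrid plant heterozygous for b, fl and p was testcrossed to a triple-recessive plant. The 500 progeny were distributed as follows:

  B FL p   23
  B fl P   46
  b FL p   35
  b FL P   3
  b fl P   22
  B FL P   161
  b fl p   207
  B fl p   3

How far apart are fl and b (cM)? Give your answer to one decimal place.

The two most frequent reciprocal classes, b fl p and B FL P, are the parental types, so the F1 was b fl p / B FL P.
The two rarest classes, B fl p and b FL P, are the double crossovers. Comparing them with the parentals, only the b allele has switched, so b is the middle locus and the order is fl – b – p.
Crossovers in the fl–b interval produce the single-crossover classes b FL p and B fl P (35 + 46 = 81) plus the double crossovers (6).
RF(fl–b) = (81 + 6) / 500 = 87/500 = 0.1740 → 17.4 cM.

17.4 cM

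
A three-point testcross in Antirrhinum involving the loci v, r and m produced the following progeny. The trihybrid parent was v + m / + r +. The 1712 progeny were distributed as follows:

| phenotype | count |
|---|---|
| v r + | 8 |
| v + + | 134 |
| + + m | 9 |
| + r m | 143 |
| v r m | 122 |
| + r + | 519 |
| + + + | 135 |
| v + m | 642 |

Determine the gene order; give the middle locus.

v

The two rarest classes, + + m and v r +, are the double crossovers. Comparing them with the parentals, only the v allele has switched, so v is the middle locus and the order is m – v – r.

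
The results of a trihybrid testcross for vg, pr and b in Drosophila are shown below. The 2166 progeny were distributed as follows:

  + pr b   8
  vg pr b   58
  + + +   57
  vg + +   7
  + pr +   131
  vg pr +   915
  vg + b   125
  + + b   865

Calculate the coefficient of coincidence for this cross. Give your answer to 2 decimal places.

The two most frequent reciprocal classes, vg pr + and + + b, are the parental types, so the F1 was vg pr + / + + b.
The two rarest classes, vg + + and + pr b, are the double crossovers. Comparing them with the parentals, only the pr allele has switched, so pr is the middle locus and the order is b – pr – vg.
b–pr: (115 + 15)/2166 = 0.0600; pr–vg: (256 + 15)/2166 = 0.1251.
Expected DCO frequency = 0.0600 × 0.1251 ≈ 0.00751; observed = 15/2166 ≈ 0.00693.
Coefficient of coincidence = 0.00693/0.00751 ≈ 0.92.

0.92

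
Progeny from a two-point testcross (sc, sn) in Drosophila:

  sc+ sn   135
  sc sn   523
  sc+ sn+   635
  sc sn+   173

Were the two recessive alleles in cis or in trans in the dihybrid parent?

The two most frequent classes are sc+ sn+ (635) and sc sn (523); these are the parental (non-recombinant) types.
So the F1 carried sc+ sn+ on one chromosome and sc sn on the other — the recessive alleles are on the same chromosome (cis / coupling).

cis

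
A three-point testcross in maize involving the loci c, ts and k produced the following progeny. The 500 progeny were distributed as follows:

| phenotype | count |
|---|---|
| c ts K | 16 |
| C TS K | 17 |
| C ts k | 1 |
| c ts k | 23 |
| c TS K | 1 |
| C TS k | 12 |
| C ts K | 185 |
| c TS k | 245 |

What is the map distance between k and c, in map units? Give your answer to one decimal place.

6.0 map units

The two most frequent reciprocal classes, c TS k and C ts K, are the parental types, so the F1 was c TS k / C ts K.
The two rarest classes, c TS K and C ts k, are the double crossovers. Comparing them with the parentals, only the k allele has switched, so k is the middle locus and the order is c – k – ts.
Crossovers in the c–k interval produce the single-crossover classes C TS k and c ts K (12 + 16 = 28) plus the double crossovers (2).
RF(c–k) = (28 + 2) / 500 = 30/500 = 0.0600 → 6.0 map units.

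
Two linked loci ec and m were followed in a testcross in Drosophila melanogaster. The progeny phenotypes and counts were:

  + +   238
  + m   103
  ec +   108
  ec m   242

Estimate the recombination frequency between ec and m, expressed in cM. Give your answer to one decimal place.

The two most frequent classes, + + (238) and ec m (242), are the parental types, so the F1 was + + / ec m.
The recombinant classes are + m and ec +: 103 + 108 = 211.
Recombination frequency = 211/691 = 0.3054 ≈ 30.5%, i.e. 30.5 cM.

30.5 cM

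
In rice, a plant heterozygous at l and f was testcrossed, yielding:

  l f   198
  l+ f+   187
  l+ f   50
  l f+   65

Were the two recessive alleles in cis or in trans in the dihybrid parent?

cis

The two most frequent classes are l+ f+ (187) and l f (198); these are the parental (non-recombinant) types.
So the F1 carried l+ f+ on one chromosome and l f on the other — the recessive alleles are on the same chromosome (cis / coupling).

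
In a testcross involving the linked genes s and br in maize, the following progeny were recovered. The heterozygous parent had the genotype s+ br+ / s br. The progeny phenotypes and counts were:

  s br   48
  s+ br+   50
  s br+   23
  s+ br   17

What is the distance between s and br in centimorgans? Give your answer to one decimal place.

The recombinant classes are s+ br and s br+: 17 + 23 = 40.
Recombination frequency = 40/138 = 0.2899 ≈ 29.0%, i.e. 29.0 centimorgans.

29.0 centimorgans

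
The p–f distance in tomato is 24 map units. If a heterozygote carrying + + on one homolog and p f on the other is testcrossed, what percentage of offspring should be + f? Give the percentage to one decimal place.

A map distance of 24 map units corresponds to a recombination frequency of 0.240.
The F1 is + + / p f, so + f is a recombinant gamete class with expected frequency r/2 = 0.240/2 = 0.1200.
That is 0.1200 = 12.0% of the progeny.

12.0%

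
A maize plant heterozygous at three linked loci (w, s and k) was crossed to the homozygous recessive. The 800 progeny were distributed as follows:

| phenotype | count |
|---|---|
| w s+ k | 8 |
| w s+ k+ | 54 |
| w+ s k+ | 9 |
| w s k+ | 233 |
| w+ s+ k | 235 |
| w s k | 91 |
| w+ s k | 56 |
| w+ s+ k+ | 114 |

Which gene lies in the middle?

The two most frequent reciprocal classes, w s k+ and w+ s+ k, are the parental types, so the F1 was w s k+ / w+ s+ k.
The two rarest classes, w+ s k+ and w s+ k, are the double crossovers. Comparing them with the parentals, only the w allele has switched, so w is the middle locus and the order is s – w – k.

w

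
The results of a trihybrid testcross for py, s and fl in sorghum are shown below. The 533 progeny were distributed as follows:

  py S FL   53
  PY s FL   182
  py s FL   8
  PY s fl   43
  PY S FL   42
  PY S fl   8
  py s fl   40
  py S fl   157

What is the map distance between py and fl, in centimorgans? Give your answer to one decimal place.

21.0 centimorgans

The two most frequent reciprocal classes, PY s FL and py S fl, are the parental types, so the F1 was PY s FL / py S fl.
The two rarest classes, py s FL and PY S fl, are the double crossovers. Comparing them with the parentals, only the py allele has switched, so py is the middle locus and the order is fl – py – s.
Crossovers in the fl–py interval produce the single-crossover classes PY s fl and py S FL (43 + 53 = 96) plus the double crossovers (16).
RF(fl–py) = (96 + 16) / 533 = 112/533 = 0.2101 → 21.0 centimorgans.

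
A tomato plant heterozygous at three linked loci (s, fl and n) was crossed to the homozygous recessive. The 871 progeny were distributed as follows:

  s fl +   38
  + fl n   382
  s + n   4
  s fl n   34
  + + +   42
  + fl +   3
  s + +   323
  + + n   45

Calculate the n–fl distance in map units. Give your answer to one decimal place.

The two most frequent reciprocal classes, + fl n and s + +, are the parental types, so the F1 was + fl n / s + +.
The two rarest classes, + fl + and s + n, are the double crossovers. Comparing them with the parentals, only the n allele has switched, so n is the middle locus and the order is fl – n – s.
Crossovers in the fl–n interval produce the single-crossover classes + + n and s fl + (45 + 38 = 83) plus the double crossovers (7).
RF(fl–n) = (83 + 7) / 871 = 90/871 = 0.1033 → 10.3 map units.

10.3 map units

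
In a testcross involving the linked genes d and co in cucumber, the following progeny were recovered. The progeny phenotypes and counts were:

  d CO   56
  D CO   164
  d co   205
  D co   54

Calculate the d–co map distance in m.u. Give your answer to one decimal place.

The two most frequent classes, D CO (164) and d co (205), are the parental types, so the F1 was D CO / d co.
The recombinant classes are D co and d CO: 54 + 56 = 110.
Recombination frequency = 110/479 = 0.2296 ≈ 23.0%, i.e. 23.0 m.u.

23.0 m.u.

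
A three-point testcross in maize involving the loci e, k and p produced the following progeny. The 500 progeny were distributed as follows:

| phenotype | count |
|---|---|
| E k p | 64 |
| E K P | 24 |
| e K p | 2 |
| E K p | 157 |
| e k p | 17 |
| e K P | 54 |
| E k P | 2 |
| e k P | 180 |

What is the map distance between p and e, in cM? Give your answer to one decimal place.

The two most frequent reciprocal classes, e k P and E K p, are the parental types, so the F1 was e k P / E K p.
The two rarest classes, E k P and e K p, are the double crossovers. Comparing them with the parentals, only the e allele has switched, so e is the middle locus and the order is k – e – p.
Crossovers in the e–p interval produce the single-crossover classes e k p and E K P (17 + 24 = 41) plus the double crossovers (4).
RF(e–p) = (41 + 4) / 500 = 45/500 = 0.0900 → 9.0 cM.

9.0 cM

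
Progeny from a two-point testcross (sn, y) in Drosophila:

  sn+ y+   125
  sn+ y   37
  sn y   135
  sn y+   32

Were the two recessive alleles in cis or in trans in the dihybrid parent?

cis

The two most frequent classes are sn+ y+ (125) and sn y (135); these are the parental (non-recombinant) types.
So the F1 carried sn+ y+ on one chromosome and sn y on the other — the recessive alleles are on the same chromosome (cis / coupling).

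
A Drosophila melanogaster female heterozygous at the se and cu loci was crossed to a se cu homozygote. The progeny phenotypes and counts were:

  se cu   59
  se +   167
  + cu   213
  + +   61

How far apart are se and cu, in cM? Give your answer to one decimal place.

The two most frequent classes, + cu (213) and se + (167), are the parental types, so the F1 was + cu / se +.
The recombinant classes are + + and se cu: 61 + 59 = 120.
Recombination frequency = 120/500 = 0.2400 ≈ 24.0%, i.e. 24.0 cM.

24.0 cM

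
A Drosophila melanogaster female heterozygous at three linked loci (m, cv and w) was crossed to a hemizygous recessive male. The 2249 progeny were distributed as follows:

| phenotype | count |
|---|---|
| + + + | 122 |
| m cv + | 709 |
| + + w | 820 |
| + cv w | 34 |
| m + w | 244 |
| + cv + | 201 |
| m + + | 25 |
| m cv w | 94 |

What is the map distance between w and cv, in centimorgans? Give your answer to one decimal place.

12.2 centimorgans

The two most frequent reciprocal classes, + + w and m cv +, are the parental types, so the F1 was + + w / m cv +.
The two rarest classes, + cv w and m + +, are the double crossovers. Comparing them with the parentals, only the cv allele has switched, so cv is the middle locus and the order is w – cv – m.
Crossovers in the w–cv interval produce the single-crossover classes + + + and m cv w (122 + 94 = 216) plus the double crossovers (59).
RF(w–cv) = (216 + 59) / 2249 = 275/2249 = 0.1223 → 12.2 centimorgans.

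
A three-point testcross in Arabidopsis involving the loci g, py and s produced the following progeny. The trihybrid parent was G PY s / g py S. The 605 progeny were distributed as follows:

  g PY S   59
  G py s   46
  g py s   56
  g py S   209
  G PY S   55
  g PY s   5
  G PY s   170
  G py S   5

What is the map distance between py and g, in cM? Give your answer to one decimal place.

19.0 cM

The two rarest classes, g PY s and G py S, are the double crossovers. Comparing them with the parentals, only the g allele has switched, so g is the middle locus and the order is py – g – s.
Crossovers in the py–g interval produce the single-crossover classes G py s and g PY S (46 + 59 = 105) plus the double crossovers (10).
RF(py–g) = (105 + 10) / 605 = 115/605 = 0.1901 → 19.0 cM.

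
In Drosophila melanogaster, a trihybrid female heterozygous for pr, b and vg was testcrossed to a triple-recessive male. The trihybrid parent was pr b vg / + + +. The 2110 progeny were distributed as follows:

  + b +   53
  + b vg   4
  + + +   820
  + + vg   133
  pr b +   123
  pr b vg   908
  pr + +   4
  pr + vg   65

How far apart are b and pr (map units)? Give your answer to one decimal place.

6.0 map units

The two rarest classes, + b vg and pr + +, are the double crossovers. Comparing them with the parentals, only the pr allele has switched, so pr is the middle locus and the order is b – pr – vg.
Crossovers in the b–pr interval produce the single-crossover classes pr + vg and + b + (65 + 53 = 118) plus the double crossovers (8).
RF(b–pr) = (118 + 8) / 2110 = 126/2110 = 0.0597 → 6.0 map units.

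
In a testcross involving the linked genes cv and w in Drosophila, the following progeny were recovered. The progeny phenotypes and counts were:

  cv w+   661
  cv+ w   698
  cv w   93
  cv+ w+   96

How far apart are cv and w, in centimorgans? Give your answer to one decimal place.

12.2 centimorgans

The two most frequent classes, cv+ w (698) and cv w+ (661), are the parental types, so the F1 was cv+ w / cv w+.
The recombinant classes are cv+ w+ and cv w: 96 + 93 = 189.
Recombination frequency = 189/1548 = 0.1221 ≈ 12.2%, i.e. 12.2 centimorgans.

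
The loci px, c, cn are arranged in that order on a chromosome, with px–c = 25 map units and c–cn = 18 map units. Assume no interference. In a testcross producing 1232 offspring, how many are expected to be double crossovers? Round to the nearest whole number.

Map distances give recombination frequencies of 0.250 and 0.180 for the two intervals.
With no interference, expected double-crossover frequency = 0.250 × 0.180 = 0.04500.
Expected number = 0.04500 × 1232 = 55.44 ≈ 55.

55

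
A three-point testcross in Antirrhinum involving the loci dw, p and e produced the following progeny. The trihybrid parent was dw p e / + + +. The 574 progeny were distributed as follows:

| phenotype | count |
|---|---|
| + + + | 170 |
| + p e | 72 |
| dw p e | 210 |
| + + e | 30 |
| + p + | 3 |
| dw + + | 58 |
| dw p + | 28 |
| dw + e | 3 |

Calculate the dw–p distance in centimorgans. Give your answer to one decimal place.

The two rarest classes, dw + e and + p +, are the double crossovers. Comparing them with the parentals, only the p allele has switched, so p is the middle locus and the order is e – p – dw.
Crossovers in the p–dw interval produce the single-crossover classes + p e and dw + + (72 + 58 = 130) plus the double crossovers (6).
RF(p–dw) = (130 + 6) / 574 = 136/574 = 0.2369 → 23.7 centimorgans.

23.7 centimorgans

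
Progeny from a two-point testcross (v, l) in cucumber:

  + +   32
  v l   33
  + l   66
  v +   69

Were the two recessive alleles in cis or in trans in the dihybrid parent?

trans

The two most frequent classes are + l (66) and v + (69); these are the parental (non-recombinant) types.
So the F1 carried + l on one chromosome and v + on the other — the recessive alleles are on opposite chromosomes (trans / repulsion).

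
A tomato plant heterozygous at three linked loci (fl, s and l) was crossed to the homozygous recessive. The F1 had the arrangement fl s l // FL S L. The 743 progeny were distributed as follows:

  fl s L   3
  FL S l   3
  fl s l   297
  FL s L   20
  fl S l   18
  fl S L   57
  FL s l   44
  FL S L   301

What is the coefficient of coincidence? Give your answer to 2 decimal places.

0.95

The two rarest classes, fl s L and FL S l, are the double crossovers. Comparing them with the parentals, only the l allele has switched, so l is the middle locus and the order is s – l – fl.
s–l: (38 + 6)/743 = 0.0592; l–fl: (101 + 6)/743 = 0.1440.
Expected DCO frequency = 0.0592 × 0.1440 ≈ 0.00852; observed = 6/743 ≈ 0.00808.
Coefficient of coincidence = 0.00808/0.00852 ≈ 0.95.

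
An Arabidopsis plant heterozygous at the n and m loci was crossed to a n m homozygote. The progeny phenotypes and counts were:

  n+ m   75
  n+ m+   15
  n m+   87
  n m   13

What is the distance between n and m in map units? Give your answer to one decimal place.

14.7 map units

The two most frequent classes, n+ m (75) and n m+ (87), are the parental types, so the F1 was n+ m / n m+.
The recombinant classes are n+ m+ and n m: 15 + 13 = 28.
Recombination frequency = 28/190 = 0.1474 ≈ 14.7%, i.e. 14.7 map units.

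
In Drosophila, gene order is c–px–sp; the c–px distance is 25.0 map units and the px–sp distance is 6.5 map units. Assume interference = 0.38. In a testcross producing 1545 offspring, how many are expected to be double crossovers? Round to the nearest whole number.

Map distances give recombination frequencies of 0.250 and 0.065 for the two intervals.
With interference 0.38 (so coincidence = 0.62), expected double-crossover frequency = 0.250 × 0.065 × 0.62 = 0.01008.
Expected number = 0.01008 × 1545 = 15.57 ≈ 16.

16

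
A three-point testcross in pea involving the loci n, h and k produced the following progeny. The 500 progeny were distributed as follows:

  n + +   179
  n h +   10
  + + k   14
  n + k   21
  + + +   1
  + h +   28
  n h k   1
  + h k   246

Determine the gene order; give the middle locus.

n

The two most frequent reciprocal classes, + h k and n + +, are the parental types, so the F1 was + h k / n + +.
The two rarest classes, n h k and + + +, are the double crossovers. Comparing them with the parentals, only the n allele has switched, so n is the middle locus and the order is k – n – h.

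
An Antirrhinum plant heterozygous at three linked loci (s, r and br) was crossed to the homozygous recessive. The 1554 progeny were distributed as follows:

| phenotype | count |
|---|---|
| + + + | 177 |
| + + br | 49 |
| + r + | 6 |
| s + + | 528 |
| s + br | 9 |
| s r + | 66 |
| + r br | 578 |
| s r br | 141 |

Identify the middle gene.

The two most frequent reciprocal classes, + r br and s + +, are the parental types, so the F1 was + r br / s + +.
The two rarest classes, + r + and s + br, are the double crossovers. Comparing them with the parentals, only the br allele has switched, so br is the middle locus and the order is s – br – r.

br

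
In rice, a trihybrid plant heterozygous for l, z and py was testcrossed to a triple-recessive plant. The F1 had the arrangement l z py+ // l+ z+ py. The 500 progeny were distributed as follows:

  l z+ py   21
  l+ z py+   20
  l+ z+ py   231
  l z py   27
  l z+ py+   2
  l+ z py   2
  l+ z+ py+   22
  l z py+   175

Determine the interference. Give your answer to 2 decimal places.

The two rarest classes, l z+ py+ and l+ z py, are the double crossovers. Comparing them with the parentals, only the z allele has switched, so z is the middle locus and the order is l – z – py.
l–z: (41 + 4)/500 = 0.0900; z–py: (49 + 4)/500 = 0.1060.
Expected DCO frequency = 0.0900 × 0.1060 ≈ 0.00954; observed = 4/500 ≈ 0.00800.
Coefficient of coincidence = 0.00800/0.00954 ≈ 0.84; interference = 1 − 0.84 = 0.16.

0.16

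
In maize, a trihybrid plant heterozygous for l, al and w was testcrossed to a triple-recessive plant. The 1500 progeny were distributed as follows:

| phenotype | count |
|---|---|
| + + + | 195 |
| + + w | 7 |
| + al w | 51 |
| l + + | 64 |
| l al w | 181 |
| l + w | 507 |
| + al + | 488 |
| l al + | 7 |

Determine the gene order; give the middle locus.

l

The two most frequent reciprocal classes, l + w and + al +, are the parental types, so the F1 was l + w / + al +.
The two rarest classes, + + w and l al +, are the double crossovers. Comparing them with the parentals, only the l allele has switched, so l is the middle locus and the order is w – l – al.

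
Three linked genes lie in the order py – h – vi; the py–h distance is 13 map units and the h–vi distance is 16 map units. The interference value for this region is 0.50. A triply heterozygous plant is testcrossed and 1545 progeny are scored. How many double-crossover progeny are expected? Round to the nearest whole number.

Map distances give recombination frequencies of 0.130 and 0.160 for the two intervals.
With interference 0.50 (so coincidence = 0.50), expected double-crossover frequency = 0.130 × 0.160 × 0.50 = 0.01040.
Expected number = 0.01040 × 1545 = 16.07 ≈ 16.

16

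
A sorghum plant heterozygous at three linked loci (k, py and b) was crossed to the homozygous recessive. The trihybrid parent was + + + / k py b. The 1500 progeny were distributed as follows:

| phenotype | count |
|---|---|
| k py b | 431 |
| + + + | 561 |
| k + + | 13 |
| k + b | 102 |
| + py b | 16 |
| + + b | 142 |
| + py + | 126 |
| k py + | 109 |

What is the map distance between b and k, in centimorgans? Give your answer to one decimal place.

The two rarest classes, k + + and + py b, are the double crossovers. Comparing them with the parentals, only the k allele has switched, so k is the middle locus and the order is py – k – b.
Crossovers in the k–b interval produce the single-crossover classes + + b and k py + (142 + 109 = 251) plus the double crossovers (29).
RF(k–b) = (251 + 29) / 1500 = 280/1500 = 0.1867 → 18.7 centimorgans.

18.7 centimorgans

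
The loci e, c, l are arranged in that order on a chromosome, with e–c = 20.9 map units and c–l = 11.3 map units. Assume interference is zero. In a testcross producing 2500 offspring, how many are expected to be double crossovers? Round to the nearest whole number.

59

Map distances give recombination frequencies of 0.209 and 0.113 for the two intervals.
With no interference, expected double-crossover frequency = 0.209 × 0.113 = 0.02362.
Expected number = 0.02362 × 2500 = 59.04 ≈ 59.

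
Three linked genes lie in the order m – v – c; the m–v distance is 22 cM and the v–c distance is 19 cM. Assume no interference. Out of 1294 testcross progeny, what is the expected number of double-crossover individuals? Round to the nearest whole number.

54

Map distances give recombination frequencies of 0.220 and 0.190 for the two intervals.
With no interference, expected double-crossover frequency = 0.220 × 0.190 = 0.04180.
Expected number = 0.04180 × 1294 = 54.09 ≈ 54.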